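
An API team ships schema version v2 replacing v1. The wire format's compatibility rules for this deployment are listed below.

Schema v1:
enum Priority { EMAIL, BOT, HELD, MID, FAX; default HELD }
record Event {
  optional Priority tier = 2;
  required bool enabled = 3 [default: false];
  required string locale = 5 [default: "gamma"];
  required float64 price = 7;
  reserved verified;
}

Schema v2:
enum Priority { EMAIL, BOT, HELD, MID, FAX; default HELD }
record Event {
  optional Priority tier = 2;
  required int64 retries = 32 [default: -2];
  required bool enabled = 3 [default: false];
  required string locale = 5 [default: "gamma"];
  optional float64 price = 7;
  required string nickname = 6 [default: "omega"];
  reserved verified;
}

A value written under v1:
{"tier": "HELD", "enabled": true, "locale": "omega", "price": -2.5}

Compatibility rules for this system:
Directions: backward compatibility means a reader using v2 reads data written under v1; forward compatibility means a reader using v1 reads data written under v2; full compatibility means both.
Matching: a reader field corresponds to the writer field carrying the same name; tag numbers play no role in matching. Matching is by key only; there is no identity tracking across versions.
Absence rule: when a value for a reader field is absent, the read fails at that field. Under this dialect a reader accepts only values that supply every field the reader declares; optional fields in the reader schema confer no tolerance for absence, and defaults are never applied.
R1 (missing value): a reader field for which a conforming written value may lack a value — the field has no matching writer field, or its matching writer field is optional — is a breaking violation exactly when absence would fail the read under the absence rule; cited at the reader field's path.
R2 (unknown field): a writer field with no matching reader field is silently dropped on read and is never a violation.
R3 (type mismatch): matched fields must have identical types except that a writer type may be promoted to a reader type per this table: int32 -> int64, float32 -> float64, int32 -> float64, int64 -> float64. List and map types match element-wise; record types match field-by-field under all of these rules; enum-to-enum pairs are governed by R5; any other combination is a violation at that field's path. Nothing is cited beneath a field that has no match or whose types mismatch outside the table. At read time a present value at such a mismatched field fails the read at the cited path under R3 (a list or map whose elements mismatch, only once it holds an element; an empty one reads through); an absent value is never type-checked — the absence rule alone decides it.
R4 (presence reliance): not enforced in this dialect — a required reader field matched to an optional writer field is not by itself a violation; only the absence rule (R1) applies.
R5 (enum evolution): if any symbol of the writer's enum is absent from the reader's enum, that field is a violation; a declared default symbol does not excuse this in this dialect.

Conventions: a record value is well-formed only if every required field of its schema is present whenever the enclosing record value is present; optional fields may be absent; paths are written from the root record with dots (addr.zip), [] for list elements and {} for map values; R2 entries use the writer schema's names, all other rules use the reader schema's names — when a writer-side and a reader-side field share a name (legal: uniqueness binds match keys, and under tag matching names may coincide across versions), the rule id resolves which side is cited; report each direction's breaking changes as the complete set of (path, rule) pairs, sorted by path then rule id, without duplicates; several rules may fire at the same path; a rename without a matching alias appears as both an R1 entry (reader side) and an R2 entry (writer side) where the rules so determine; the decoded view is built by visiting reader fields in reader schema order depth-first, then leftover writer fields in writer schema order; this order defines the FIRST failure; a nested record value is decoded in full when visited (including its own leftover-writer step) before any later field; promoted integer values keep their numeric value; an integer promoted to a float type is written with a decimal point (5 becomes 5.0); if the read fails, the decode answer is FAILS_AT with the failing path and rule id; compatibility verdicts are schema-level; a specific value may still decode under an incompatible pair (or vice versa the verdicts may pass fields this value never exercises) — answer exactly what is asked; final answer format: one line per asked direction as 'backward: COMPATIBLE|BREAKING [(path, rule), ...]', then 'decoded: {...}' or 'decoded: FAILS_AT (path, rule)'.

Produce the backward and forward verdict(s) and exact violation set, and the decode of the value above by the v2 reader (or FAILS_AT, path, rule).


in Event below, arrows point writer -> reader
backward analysis of Event with v2 as reader and v1 as writer:
  tier: paired with writer tier (Priority -> Priority; writer optional)
  retries has no writer counterpart
  enabled: paired with writer enabled (bool -> bool; writer required)
  locale: paired with writer locale (string -> string; writer required)
  price: paired with writer price (float64 -> float64; writer required)
  nickname has no writer counterpart
  rule R1 violated at nickname
  rule R1 violated at retries
  rule R1 violated at tier
  backward on Event therefore BREAKING (3)
forward analysis of Event with v1 as reader and v2 as writer:
  tier: paired with writer tier (Priority -> Priority; writer optional)
  enabled: paired with writer enabled (bool -> bool; writer required)
  locale: paired with writer locale (string -> string; writer required)
  price: paired with writer price (float64 -> float64; writer optional)
  retries (writer side), unknown to reader
  nickname (writer side), unknown to reader
  rule R1 violated at price
  rule R1 violated at tier
  forward on Event therefore BREAKING (2)
decoding the Event value with the v2 reader:
  tier := "HELD"
  read fails at retries under R1 (no fill)
  => FAILS_AT (retries, R1)

backward: BREAKING [(nickname, R1), (retries, R1), (tier, R1)]; forward: BREAKING [(price, R1), (tier, R1)]; decoded: FAILS_AT (retries, R1)


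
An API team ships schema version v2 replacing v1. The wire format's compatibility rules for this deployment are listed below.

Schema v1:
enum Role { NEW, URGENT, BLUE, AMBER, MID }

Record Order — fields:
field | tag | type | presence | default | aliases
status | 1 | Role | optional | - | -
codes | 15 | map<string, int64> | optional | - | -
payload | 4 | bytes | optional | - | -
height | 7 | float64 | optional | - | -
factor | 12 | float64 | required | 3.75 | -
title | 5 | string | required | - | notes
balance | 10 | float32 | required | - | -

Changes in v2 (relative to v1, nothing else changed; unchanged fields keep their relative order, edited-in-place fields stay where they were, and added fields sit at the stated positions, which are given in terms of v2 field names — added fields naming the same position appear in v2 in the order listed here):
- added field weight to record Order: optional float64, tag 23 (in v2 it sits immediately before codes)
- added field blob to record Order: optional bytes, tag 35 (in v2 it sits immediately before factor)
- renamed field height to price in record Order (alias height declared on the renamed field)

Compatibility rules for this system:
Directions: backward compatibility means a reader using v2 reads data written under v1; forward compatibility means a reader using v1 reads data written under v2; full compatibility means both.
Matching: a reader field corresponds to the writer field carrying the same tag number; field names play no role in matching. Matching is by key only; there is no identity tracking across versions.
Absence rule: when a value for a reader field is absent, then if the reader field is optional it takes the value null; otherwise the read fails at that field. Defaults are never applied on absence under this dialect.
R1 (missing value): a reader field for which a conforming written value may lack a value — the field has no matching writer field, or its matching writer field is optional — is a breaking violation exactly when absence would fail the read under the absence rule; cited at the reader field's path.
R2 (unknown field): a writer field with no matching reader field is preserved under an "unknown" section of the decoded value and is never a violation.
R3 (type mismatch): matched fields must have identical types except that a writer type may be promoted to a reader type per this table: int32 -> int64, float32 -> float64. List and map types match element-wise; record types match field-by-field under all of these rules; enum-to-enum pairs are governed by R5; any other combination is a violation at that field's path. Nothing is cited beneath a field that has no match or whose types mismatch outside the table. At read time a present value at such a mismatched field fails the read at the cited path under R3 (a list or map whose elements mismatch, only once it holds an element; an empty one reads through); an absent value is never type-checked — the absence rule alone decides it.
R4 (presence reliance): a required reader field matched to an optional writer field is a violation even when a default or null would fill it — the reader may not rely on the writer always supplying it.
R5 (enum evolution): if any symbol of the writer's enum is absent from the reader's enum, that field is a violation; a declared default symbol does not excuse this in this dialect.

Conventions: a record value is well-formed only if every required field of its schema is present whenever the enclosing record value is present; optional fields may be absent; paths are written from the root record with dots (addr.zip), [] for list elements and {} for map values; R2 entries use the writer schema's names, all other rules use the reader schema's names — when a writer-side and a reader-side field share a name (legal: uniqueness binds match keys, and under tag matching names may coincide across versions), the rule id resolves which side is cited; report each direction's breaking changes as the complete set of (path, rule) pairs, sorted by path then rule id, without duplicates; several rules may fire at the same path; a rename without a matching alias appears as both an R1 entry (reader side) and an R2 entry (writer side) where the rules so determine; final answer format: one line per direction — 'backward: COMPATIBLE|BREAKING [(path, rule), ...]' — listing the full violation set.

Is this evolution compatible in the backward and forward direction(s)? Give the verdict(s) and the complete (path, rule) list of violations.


in Order below, arrows point writer -> reader
backward analysis of Order with v2 as reader and v1 as writer:
  status: paired with writer status (Role -> Role; writer optional)
  no writer field matches reader weight
  codes: paired with writer codes (map<string, int64> -> map<string, int64>; writer optional)
  payload: paired with writer payload (bytes -> bytes; writer optional)
  price: paired with writer height (float64 -> float64; writer optional)
  no writer field matches reader blob
  factor: paired with writer factor (float64 -> float64; writer required)
  title: paired with writer title (string -> string; writer required)
  balance: paired with writer balance (float32 -> float32; writer required)
  => backward: COMPATIBLE
forward analysis of Order with v1 as reader and v2 as writer:
  status: paired with writer status (Role -> Role; writer optional)
  codes: paired with writer codes (map<string, int64> -> map<string, int64>; writer optional)
  payload: paired with writer payload (bytes -> bytes; writer optional)
  height: paired with writer price (float64 -> float64; writer optional)
  factor: paired with writer factor (float64 -> float64; writer required)
  title: paired with writer title (string -> string; writer required)
  balance: paired with writer balance (float32 -> float32; writer required)
  leftover writer field: weight
  leftover writer field: blob
  => forward: COMPATIBLE

backward: COMPATIBLE []; forward: COMPATIBLE []


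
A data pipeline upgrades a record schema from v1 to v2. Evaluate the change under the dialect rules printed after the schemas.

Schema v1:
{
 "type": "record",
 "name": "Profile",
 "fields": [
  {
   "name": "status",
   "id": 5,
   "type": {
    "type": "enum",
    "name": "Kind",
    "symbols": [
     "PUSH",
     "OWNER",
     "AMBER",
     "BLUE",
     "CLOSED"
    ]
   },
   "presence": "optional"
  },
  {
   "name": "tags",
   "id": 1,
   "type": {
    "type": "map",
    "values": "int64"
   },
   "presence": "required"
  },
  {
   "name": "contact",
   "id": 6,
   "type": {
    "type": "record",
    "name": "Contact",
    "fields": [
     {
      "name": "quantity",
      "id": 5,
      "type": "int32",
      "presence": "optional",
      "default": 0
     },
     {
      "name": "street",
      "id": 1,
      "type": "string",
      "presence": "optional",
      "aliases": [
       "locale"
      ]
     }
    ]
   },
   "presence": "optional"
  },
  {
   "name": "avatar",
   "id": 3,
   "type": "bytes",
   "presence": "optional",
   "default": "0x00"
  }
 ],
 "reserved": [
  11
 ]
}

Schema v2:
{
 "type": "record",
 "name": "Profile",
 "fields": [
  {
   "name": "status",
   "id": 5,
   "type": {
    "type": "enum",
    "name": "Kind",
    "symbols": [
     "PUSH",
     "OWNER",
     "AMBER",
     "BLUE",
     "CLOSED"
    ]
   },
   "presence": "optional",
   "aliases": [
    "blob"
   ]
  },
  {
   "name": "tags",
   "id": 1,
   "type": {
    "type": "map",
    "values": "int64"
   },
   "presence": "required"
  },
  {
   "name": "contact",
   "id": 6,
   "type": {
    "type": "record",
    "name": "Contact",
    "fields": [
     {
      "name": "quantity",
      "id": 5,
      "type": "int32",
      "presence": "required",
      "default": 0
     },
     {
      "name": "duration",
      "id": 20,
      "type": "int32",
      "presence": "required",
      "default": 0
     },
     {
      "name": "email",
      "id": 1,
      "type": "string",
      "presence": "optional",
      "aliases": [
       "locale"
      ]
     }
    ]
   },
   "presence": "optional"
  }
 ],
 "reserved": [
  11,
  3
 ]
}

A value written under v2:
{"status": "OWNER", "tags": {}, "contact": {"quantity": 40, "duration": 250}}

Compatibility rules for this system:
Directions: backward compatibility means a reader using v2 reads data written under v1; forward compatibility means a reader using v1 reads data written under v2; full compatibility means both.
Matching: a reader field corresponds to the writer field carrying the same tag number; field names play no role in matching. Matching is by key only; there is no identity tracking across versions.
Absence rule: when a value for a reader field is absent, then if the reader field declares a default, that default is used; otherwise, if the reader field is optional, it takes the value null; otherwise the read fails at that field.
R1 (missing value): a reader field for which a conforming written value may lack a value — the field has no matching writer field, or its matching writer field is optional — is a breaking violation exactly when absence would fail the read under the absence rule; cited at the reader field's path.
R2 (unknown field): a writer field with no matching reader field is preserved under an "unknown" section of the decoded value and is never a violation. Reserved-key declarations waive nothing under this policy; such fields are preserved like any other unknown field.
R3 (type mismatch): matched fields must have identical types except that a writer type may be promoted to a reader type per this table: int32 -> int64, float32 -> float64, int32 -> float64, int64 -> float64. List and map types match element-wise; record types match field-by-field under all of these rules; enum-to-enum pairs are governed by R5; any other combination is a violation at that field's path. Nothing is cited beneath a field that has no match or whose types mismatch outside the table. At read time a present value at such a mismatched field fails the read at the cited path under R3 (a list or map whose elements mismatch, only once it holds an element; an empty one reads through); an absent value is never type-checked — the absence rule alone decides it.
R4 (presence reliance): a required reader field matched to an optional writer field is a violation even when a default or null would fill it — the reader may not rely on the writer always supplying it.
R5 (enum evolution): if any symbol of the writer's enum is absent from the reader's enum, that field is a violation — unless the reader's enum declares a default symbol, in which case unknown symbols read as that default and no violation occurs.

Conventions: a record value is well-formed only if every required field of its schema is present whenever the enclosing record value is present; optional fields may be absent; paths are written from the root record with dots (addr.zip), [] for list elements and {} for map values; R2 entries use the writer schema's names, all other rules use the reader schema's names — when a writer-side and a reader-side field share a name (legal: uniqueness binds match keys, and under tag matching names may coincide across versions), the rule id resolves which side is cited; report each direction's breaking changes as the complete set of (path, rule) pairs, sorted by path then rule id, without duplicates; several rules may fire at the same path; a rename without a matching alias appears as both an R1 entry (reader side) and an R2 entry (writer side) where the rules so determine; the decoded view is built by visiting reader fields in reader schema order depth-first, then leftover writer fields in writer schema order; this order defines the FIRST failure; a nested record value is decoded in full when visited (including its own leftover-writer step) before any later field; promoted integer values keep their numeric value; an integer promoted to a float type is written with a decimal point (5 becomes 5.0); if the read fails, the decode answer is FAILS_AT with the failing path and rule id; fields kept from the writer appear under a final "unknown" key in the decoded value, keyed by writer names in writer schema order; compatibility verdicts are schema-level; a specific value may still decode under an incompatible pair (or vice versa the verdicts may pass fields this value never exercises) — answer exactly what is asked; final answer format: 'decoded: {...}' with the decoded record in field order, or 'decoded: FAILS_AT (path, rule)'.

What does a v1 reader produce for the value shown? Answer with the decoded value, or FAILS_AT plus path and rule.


the writer's type comes first in each Profile pair
decoding the Profile value with the v1 reader:
  status := "OWNER"
  tags := {}
  contact.quantity := 40
  contact.street := null (absent, optional -> null)
  writer contact.duration: kept under "unknown"
  avatar := 0x00 (absent -> default)
  => decoded: {"status": "OWNER", "tags": {}, "contact": {"quantity": 40, "street": null, "unknown": {"duration": 250}}, "avatar": 0x00}
the other Profile changes do not affect what is asked:
  field quantity in record Contact: optional changed to required -> a verdict-level change on Profile — the shown value reads the same
  renamed field street to email in record Contact -> inert under this dialect — no rule fires on Profile and the result does not move
  removed field avatar from record Profile (its key 3 joins the reserved list) -> inert under this dialect — no rule fires on Profile and the result does not move

decoded: {"status": "OWNER", "tags": {}, "contact": {"quantity": 40, "street": null, "unknown": {"duration": 250}}, "avatar": 0x00}


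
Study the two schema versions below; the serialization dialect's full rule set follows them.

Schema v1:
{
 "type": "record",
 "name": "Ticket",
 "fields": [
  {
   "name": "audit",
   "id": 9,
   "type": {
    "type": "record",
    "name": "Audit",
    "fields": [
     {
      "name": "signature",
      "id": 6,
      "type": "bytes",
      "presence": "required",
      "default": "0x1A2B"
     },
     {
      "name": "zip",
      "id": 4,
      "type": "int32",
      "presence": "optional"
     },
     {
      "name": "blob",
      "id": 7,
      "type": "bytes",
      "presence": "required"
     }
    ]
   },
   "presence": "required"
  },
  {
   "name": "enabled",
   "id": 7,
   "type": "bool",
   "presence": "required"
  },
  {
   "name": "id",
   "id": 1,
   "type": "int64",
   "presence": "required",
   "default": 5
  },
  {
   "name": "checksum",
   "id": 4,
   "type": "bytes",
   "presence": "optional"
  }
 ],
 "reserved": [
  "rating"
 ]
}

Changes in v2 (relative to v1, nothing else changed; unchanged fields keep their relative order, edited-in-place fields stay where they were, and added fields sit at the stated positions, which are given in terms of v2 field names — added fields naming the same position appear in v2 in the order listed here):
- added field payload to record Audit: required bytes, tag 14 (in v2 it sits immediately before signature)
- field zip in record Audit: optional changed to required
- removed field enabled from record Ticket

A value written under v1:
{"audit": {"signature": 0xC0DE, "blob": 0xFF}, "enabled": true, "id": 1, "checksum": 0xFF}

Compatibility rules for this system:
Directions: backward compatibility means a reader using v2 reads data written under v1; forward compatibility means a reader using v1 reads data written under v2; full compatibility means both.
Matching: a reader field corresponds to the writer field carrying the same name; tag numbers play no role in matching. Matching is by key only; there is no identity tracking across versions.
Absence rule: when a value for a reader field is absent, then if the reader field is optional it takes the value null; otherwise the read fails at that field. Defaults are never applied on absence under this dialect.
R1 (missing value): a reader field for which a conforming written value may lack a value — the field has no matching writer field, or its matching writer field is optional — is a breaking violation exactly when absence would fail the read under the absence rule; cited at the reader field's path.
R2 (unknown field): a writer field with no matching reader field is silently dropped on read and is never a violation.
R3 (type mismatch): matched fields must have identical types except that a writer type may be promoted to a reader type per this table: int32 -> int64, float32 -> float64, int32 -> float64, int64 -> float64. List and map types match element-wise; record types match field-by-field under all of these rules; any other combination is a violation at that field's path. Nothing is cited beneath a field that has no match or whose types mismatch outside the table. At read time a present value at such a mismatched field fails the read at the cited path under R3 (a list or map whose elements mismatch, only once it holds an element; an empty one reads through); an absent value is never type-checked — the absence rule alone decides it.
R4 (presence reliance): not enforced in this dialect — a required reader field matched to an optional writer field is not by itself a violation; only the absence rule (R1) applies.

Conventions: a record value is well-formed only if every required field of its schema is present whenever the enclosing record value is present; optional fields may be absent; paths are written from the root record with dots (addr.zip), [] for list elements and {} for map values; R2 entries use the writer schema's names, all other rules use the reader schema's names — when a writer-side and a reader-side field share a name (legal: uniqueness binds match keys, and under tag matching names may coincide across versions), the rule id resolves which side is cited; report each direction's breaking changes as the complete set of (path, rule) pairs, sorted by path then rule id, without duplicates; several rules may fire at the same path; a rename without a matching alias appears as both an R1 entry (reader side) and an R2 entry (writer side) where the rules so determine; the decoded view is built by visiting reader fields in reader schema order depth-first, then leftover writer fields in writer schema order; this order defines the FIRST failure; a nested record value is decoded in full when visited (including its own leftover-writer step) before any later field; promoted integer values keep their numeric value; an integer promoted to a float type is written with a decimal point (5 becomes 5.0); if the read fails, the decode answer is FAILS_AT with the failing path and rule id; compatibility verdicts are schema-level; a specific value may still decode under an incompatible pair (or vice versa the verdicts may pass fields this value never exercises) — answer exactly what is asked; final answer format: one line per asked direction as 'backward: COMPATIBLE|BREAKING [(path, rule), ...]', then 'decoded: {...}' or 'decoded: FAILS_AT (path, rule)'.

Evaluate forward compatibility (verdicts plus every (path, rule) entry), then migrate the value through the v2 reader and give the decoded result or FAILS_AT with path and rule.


each type pair in Ticket: writer, then reader
forward for Ticket (reader v1, writer v2):
  audit <- audit (Audit -> Audit, writer required)
  enabled has no writer counterpart
  id <- id (int64 -> int64, writer required)
  checksum <- checksum (bytes -> bytes, writer optional)
  audit.signature <- audit.signature (bytes -> bytes, writer required)
  audit.zip <- audit.zip (int32 -> int32, writer required)
  audit.blob <- audit.blob (bytes -> bytes, writer required)
  writer field audit.payload has no reader counterpart
  violation R1 at enabled
  => forward verdict for Ticket: BREAKING, 1 violation(s)
migrating the Ticket value to v2:
  read fails at audit.payload under R1 (no fill)
  => FAILS_AT (audit.payload, R1)
the rest of the Ticket diff is inert for this question:
  field zip in record Audit: optional changed to required -> fires only in the backward direction of Ticket, which is not asked here

forward: BREAKING [(enabled, R1)]; decoded: FAILS_AT (audit.payload, R1)


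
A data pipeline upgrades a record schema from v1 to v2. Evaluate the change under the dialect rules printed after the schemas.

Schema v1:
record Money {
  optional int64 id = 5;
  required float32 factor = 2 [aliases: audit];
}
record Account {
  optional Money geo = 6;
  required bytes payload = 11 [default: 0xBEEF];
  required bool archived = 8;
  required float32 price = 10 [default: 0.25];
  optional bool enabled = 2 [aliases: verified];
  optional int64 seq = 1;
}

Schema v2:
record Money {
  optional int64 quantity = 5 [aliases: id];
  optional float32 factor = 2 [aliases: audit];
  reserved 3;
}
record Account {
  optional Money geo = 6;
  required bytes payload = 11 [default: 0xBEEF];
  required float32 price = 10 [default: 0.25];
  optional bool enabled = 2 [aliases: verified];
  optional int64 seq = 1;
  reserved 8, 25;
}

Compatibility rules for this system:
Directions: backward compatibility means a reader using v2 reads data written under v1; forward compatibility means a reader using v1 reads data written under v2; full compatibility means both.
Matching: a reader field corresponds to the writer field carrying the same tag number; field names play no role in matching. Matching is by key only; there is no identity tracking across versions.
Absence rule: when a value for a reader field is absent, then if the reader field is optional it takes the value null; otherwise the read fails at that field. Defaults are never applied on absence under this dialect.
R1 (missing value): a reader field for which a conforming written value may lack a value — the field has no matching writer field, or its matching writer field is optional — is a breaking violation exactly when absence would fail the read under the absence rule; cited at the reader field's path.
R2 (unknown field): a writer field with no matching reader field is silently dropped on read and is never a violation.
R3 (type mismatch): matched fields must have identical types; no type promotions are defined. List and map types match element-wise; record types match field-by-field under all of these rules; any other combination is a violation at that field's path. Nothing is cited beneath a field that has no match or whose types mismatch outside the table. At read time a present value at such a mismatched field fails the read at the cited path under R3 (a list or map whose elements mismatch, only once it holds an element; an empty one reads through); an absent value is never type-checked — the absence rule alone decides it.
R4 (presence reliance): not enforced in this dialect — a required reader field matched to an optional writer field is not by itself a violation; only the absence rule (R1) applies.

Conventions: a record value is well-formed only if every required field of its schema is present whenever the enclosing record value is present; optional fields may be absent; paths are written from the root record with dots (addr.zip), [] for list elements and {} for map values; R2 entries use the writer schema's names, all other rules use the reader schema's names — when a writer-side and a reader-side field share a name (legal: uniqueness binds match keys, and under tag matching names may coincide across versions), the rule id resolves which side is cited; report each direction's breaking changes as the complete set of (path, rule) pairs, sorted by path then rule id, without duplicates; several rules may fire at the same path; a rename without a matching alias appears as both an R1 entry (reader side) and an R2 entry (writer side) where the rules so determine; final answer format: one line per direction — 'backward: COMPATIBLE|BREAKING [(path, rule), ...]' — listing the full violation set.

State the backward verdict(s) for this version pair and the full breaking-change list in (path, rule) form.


backward: COMPATIBLE []

arrows below run writer -> reader for Account
backward on Account — v2 reading data written by v1:
  geo: Money -> Money, writer optional; from geo
  payload: bytes -> bytes, writer required; from payload
  price: float32 -> float32, writer required; from price
  enabled: bool -> bool, writer optional; from enabled
  seq: int64 -> int64, writer optional; from seq
  leftover writer field: archived
  geo.quantity: int64 -> int64, writer optional; from geo.id
  geo.factor: float32 -> float32, writer required; from geo.factor
  => no violations; backward on Account: COMPATIBLE
the rest of the Account diff is inert for this question:
  removed field archived from record Account (its key 8 joins the reserved list) -> fires only in the forward direction of Account, which is not asked here
  field factor in record Money: required changed to optional -> fires only in the forward direction of Account, which is not asked here
  renamed field id to quantity in record Money (alias id declared on the renamed field) -> triggers nothing under Account's printed rules — same verdict


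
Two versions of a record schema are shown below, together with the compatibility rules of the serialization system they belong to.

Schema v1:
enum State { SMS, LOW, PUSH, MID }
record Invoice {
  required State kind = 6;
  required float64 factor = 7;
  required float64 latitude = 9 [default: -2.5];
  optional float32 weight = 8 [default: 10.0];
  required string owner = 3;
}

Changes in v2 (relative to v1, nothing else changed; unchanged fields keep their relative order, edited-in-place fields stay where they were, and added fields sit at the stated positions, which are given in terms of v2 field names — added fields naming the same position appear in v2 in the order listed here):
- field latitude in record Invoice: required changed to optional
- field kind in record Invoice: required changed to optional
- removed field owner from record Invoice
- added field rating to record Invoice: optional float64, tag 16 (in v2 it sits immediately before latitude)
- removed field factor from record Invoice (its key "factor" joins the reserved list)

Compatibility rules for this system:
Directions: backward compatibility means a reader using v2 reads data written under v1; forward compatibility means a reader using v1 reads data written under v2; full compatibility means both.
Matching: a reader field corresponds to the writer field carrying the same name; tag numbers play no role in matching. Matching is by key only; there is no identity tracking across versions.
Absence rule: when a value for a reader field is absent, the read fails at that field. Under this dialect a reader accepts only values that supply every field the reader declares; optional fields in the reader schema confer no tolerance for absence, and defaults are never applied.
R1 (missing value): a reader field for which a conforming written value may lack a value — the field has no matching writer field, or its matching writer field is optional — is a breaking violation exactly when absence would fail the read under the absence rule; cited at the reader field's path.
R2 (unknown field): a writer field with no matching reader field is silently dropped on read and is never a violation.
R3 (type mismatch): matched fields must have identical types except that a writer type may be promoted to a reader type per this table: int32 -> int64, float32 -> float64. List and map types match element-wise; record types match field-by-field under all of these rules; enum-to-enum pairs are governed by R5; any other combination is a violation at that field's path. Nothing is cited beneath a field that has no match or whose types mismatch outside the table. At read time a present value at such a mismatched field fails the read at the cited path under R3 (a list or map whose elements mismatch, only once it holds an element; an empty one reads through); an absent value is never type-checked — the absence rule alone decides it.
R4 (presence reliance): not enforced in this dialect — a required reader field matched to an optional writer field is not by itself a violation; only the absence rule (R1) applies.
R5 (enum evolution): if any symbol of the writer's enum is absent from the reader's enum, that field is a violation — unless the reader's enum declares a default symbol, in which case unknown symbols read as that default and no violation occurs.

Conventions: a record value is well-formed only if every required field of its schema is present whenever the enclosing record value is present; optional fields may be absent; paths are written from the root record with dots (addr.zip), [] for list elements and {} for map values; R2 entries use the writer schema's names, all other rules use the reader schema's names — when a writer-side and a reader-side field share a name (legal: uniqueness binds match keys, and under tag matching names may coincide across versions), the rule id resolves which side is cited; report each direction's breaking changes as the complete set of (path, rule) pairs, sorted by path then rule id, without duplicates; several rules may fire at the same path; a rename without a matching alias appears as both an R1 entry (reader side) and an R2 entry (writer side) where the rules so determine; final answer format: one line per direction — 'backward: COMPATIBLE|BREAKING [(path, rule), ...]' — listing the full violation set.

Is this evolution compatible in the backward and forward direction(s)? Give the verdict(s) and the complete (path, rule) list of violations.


in Invoice below, arrows point writer -> reader
backward analysis of Invoice with v2 as reader and v1 as writer:
  writer required, State -> State: reader kind maps from writer kind
  rating: no writer-side match
  writer required, float64 -> float64: reader latitude maps from writer latitude
  writer optional, float32 -> float32: reader weight maps from writer weight
  factor (writer side), unknown to reader
  owner (writer side), unknown to reader
  R1 fires at rating
  R1 fires at weight
  => backward verdict for Invoice: BREAKING, 2 violation(s)
forward analysis of Invoice with v1 as reader and v2 as writer:
  writer optional, State -> State: reader kind maps from writer kind
  factor: no writer-side match
  writer optional, float64 -> float64: reader latitude maps from writer latitude
  writer optional, float32 -> float32: reader weight maps from writer weight
  owner: no writer-side match
  rating (writer side), unknown to reader
  R1 fires at factor
  R1 fires at kind
  R1 fires at latitude
  R1 fires at owner
  R1 fires at weight
  => forward verdict for Invoice: BREAKING, 5 violation(s)

backward: BREAKING [(rating, R1), (weight, R1)]; forward: BREAKING [(factor, R1), (kind, R1), (latitude, R1), (owner, R1), (weight, R1)]


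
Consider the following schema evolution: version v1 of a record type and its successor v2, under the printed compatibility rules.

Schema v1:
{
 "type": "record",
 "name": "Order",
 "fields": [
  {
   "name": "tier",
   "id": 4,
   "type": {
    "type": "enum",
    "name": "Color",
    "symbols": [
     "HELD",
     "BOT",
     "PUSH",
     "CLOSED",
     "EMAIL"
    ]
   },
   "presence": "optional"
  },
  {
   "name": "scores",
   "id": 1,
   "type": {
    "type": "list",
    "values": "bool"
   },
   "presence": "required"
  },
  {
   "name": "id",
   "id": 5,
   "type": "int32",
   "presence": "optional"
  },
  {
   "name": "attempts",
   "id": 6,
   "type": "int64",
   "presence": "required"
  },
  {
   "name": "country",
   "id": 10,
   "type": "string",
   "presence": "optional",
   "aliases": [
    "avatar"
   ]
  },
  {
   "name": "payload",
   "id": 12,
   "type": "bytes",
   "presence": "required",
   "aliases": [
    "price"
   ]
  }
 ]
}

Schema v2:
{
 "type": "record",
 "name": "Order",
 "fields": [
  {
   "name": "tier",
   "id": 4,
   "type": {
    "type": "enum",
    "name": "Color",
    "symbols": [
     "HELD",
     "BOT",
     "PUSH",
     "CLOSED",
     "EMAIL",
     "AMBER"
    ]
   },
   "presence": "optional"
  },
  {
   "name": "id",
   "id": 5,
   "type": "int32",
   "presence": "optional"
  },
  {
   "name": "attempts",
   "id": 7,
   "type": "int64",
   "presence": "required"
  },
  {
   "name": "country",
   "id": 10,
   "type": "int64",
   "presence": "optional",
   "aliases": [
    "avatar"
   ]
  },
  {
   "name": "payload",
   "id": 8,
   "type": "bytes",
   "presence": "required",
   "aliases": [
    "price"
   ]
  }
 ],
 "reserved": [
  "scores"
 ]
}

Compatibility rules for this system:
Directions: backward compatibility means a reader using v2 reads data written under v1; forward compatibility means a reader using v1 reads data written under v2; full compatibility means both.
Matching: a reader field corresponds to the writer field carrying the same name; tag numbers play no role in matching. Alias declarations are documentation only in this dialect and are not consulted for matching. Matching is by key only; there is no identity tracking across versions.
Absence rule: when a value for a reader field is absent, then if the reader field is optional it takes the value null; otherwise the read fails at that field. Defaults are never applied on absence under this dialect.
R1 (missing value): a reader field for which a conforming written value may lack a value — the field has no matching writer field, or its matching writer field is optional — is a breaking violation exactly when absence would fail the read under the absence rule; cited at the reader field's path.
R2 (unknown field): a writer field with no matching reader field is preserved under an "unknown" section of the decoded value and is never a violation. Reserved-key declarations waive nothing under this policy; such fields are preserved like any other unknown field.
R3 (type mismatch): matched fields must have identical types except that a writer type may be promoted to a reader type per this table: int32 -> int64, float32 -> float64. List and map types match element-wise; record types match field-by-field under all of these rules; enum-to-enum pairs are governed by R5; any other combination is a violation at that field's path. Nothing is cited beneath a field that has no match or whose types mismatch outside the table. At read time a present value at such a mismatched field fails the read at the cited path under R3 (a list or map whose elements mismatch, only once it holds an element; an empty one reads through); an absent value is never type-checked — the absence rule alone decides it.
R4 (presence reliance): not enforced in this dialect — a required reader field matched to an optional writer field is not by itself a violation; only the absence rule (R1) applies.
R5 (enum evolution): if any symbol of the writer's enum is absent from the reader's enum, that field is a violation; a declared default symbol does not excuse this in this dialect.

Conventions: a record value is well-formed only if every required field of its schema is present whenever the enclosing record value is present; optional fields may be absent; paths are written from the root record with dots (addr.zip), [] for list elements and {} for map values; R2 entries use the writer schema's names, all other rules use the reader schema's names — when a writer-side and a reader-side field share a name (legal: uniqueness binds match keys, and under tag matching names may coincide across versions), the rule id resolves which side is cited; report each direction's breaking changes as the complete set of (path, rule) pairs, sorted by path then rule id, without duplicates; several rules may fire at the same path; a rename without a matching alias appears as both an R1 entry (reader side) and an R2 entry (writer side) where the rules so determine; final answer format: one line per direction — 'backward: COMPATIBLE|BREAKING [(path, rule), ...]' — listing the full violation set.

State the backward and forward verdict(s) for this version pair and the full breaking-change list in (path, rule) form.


each type pair in Order: writer, then reader
backward analysis of Order with v2 as reader and v1 as writer:
  writer optional, Color -> Color: reader tier maps from writer tier
  writer optional, int32 -> int32: reader id maps from writer id
  writer required, int64 -> int64: reader attempts maps from writer attempts
  writer optional, string -> int64: reader country maps from writer country
  writer required, bytes -> bytes: reader payload maps from writer payload
  scores (writer side), unknown to reader
  violation R3 at country
  => backward: BREAKING (1)
forward analysis of Order with v1 as reader and v2 as writer:
  writer optional, Color -> Color: reader tier maps from writer tier
  scores: no writer match
  writer optional, int32 -> int32: reader id maps from writer id
  writer required, int64 -> int64: reader attempts maps from writer attempts
  writer optional, int64 -> string: reader country maps from writer country
  writer required, bytes -> bytes: reader payload maps from writer payload
  violation R3 at country
  violation R1 at scores
  violation R5 at tier
  => forward: BREAKING (3)

backward: BREAKING [(country, R3)]; forward: BREAKING [(country, R3), (scores, R1), (tier, R5)]
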